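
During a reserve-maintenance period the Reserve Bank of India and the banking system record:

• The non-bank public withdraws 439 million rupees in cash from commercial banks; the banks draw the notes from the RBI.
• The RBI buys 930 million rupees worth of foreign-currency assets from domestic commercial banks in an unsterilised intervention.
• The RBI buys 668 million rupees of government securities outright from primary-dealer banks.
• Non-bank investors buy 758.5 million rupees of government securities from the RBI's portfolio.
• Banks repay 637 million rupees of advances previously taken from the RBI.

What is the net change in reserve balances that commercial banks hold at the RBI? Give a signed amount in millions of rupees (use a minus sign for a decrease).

-236.5 million

RBI balance sheet:
  Assets:      Securities −90.5M, Loans to banks −637M, Foreign assets +930M
  Liabilities: Bank reserves −236.5M, Currency in circulation +439M
So the change in reserve balances that commercial banks hold at the RBI is -236.5 million.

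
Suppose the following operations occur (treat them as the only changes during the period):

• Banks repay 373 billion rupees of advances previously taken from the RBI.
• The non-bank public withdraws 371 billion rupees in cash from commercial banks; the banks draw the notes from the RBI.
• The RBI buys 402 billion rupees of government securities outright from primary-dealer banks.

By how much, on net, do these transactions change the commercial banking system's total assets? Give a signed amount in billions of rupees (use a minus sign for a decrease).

Discount-window repayment 373 billion rupees: bank balance sheets shrink → −373B.
Currency withdrawal 371 billion rupees: bank balance sheets shrink → −371B.
OMO purchase (from banks) 402 billion rupees: just an asset swap on bank balance sheets → 0.
Net: −373 − 371 + 0 = -744 billion.

-744 billion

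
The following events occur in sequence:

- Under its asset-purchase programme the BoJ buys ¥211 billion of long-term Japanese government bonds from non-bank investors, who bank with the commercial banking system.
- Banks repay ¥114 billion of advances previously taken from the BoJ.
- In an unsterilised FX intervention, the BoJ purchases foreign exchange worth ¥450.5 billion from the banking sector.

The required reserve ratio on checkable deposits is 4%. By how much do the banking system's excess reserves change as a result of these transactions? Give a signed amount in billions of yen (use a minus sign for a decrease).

Asset purchase (from non-banks) ¥211 billion: reserves +¥211B, deposits +¥211B.
Discount-window repayment ¥114 billion: reserves −¥114B, deposits 0.
FX purchase ¥450.5 billion: reserves +¥450.5B, deposits 0.
Totals: Δreserves = +¥547.5B, Δdeposits = +¥211B.
Δrequired reserves = 4% × +¥211B = +¥8.44B.
Δexcess reserves = Δreserves − Δrequired = +¥547.5B − (+¥8.44B) = +¥539.06 billion.

+¥539.06 billion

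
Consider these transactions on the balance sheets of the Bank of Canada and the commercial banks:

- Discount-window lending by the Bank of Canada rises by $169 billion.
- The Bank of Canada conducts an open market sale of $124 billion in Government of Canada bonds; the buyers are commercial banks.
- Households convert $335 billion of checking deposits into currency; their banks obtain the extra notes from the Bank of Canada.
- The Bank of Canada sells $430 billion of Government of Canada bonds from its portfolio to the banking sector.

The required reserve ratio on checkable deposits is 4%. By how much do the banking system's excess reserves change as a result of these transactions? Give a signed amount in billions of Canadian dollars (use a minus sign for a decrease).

-$706.6 billion

Discount-window loan $169 billion: reserves +$169B, deposits 0.
OMO sale (to banks) $124 billion: reserves −$124B, deposits 0.
Currency withdrawal $335 billion: reserves −$335B, deposits −$335B.
OMO sale (to banks) $430 billion: reserves −$430B, deposits 0.
Totals: Δreserves = −$720B, Δdeposits = −$335B.
Δrequired reserves = 4% × −$335B = −$13.4B.
Δexcess reserves = Δreserves − Δrequired = −$720B − (−$13.4B) = -$706.6 billion.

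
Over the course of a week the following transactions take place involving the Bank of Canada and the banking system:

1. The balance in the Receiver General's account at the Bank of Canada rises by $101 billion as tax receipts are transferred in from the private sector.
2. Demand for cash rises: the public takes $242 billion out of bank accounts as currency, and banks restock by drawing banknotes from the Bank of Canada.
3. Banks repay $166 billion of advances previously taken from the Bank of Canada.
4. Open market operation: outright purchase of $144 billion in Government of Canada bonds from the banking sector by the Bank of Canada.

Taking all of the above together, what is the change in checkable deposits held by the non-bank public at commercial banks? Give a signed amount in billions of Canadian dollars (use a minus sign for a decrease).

-$343 billion

Government account inflow $101 billion: non-bank counterparties' bank balances fall → −$101B.
Currency withdrawal $242 billion: non-bank counterparties' bank balances fall → −$242B.
Discount-window repayment $166 billion: the counterparty is a bank, so public deposits are unchanged → 0.
OMO purchase (from banks) $144 billion: the counterparty is a bank, so public deposits are unchanged → 0.
Net: −101 − 242 + 0 + 0 = -$343 billion.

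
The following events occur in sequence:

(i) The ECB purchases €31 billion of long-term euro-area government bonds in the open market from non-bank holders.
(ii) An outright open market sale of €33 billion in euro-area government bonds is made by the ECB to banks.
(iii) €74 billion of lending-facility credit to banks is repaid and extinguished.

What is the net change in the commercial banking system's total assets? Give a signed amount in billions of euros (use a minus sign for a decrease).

-€43 billion

Asset purchase (from non-banks) €31 billion: bank balance sheets expand → +€31B.
OMO sale (to banks) €33 billion: just an asset swap on bank balance sheets → 0.
Discount-window repayment €74 billion: bank balance sheets shrink → −€74B.
Net: 31 + 0 − 74 = -€43 billion.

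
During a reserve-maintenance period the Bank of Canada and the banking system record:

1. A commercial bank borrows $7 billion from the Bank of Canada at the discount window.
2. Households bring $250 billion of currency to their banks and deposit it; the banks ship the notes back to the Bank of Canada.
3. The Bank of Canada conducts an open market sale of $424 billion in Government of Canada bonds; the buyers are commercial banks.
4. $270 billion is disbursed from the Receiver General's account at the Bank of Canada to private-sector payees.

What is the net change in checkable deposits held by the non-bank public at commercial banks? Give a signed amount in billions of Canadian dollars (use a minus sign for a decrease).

+$520 billion

Discount-window loan $7 billion: the counterparty is a bank, so public deposits are unchanged → 0.
Currency deposit $250 billion: non-bank counterparties' bank balances rise → +$250B.
OMO sale (to banks) $424 billion: the counterparty is a bank, so public deposits are unchanged → 0.
Government spending $270 billion: non-bank counterparties' bank balances rise → +$270B.
Net: 0 + 250 + 0 + 270 = +$520 billion.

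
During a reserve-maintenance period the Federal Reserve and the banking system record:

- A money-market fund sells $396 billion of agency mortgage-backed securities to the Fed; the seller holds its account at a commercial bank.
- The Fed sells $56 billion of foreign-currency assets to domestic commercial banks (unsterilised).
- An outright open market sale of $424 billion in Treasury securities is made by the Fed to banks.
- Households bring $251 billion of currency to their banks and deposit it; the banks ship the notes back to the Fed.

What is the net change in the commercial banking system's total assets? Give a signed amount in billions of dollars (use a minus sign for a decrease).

Asset purchase (from non-banks) $396 billion: bank balance sheets expand → +$396B.
FX sale $56 billion: just an asset swap on bank balance sheets → 0.
OMO sale (to banks) $424 billion: just an asset swap on bank balance sheets → 0.
Currency deposit $251 billion: bank balance sheets expand → +$251B.
Net: 396 + 0 + 0 + 251 = +$647 billion.

+$647 billion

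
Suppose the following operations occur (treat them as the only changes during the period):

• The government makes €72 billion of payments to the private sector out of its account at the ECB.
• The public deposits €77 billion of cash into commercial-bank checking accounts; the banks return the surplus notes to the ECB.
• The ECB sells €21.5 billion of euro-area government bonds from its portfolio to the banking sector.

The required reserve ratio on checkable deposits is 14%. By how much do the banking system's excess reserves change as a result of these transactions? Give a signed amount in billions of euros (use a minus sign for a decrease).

+€106.64 billion

Government spending €72 billion: reserves +€72B, deposits +€72B.
Currency deposit €77 billion: reserves +€77B, deposits +€77B.
OMO sale (to banks) €21.5 billion: reserves −€21.5B, deposits 0.
Totals: Δreserves = +€127.5B, Δdeposits = +€149B.
Δrequired reserves = 14% × +€149B = +€20.86B.
Δexcess reserves = Δreserves − Δrequired = +€127.5B − (+€20.86B) = +€106.64 billion.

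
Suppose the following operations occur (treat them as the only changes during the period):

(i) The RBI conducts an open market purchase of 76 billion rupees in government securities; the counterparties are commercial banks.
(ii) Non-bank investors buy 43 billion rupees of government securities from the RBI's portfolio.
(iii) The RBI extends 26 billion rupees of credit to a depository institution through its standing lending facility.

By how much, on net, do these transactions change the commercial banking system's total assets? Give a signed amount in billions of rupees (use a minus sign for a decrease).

-17 billion

RBI balance sheet:
  Assets:      Securities +33B, Loans to banks +26B
  Liabilities: Bank reserves +59B
Commercial banking system:
  Assets:      Reserves at CB +59B, Securities −76B
  Liabilities: Checkable deposits −43B, Borrowings from CB +26B
Change in total bank assets = -17 billion.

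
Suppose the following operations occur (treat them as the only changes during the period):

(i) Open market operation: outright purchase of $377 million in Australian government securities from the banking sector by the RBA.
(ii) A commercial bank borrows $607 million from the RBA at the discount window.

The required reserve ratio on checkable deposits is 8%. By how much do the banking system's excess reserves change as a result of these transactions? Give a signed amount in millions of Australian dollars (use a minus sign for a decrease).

+$984 million

OMO purchase (from banks) $377 million: reserves +$377M, deposits 0.
Discount-window loan $607 million: reserves +$607M, deposits 0.
Totals: Δreserves = +$984M, Δdeposits = 0.
Δrequired reserves = 8% × 0 = 0.
Δexcess reserves = Δreserves − Δrequired = +$984M − (0) = +$984 million.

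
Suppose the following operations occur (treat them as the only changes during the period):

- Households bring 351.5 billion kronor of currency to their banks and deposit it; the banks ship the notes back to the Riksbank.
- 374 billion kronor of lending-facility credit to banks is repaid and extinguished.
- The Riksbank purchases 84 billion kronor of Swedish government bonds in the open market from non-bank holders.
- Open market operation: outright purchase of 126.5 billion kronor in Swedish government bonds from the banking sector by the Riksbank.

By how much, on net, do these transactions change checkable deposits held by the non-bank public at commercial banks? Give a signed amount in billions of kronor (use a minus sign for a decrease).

Currency deposit 351.5 billion kronor: non-bank counterparties' bank balances rise → +351.5B.
Discount-window repayment 374 billion kronor: the counterparty is a bank, so public deposits are unchanged → 0.
Asset purchase (from non-banks) 84 billion kronor: non-bank counterparties' bank balances rise → +84B.
OMO purchase (from banks) 126.5 billion kronor: the counterparty is a bank, so public deposits are unchanged → 0.
Net: 351.5 + 0 + 84 + 0 = +435.5 billion.

+435.5 billion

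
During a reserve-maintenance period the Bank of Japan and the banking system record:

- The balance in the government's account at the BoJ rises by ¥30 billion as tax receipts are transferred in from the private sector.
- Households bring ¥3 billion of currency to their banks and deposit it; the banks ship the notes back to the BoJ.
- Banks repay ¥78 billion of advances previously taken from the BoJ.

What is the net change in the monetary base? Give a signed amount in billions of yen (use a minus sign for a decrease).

BoJ balance sheet:
  Assets:      Loans to banks −¥78B
  Liabilities: Bank reserves −¥105B, Currency in circulation −¥3B, Government deposits +¥30B
Commercial banking system:
  Assets:      Reserves at CB −¥105B
  Liabilities: Checkable deposits −¥27B, Borrowings from CB −¥78B
Monetary base = currency + reserves: −¥3B + (−¥105B) = -¥108 billion.

-¥108 billion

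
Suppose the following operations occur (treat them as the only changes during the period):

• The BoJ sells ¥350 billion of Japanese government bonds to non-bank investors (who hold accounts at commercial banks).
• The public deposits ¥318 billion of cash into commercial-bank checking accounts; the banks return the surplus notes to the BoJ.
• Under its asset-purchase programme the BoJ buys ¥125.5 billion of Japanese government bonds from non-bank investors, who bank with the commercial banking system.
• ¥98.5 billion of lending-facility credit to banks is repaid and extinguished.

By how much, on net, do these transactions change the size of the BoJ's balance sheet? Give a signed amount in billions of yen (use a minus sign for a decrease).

-¥323 billion

Asset sale (to non-banks) ¥350 billion: a BoJ asset is shed → −¥350B.
Currency deposit ¥318 billion: only the composition of liabilities changes → 0.
Asset purchase (from non-banks) ¥125.5 billion: a BoJ asset is acquired → +¥125.5B.
Discount-window repayment ¥98.5 billion: a BoJ asset is shed → −¥98.5B.
Net: −350 + 0 + 125.5 − 98.5 = -¥323 billion.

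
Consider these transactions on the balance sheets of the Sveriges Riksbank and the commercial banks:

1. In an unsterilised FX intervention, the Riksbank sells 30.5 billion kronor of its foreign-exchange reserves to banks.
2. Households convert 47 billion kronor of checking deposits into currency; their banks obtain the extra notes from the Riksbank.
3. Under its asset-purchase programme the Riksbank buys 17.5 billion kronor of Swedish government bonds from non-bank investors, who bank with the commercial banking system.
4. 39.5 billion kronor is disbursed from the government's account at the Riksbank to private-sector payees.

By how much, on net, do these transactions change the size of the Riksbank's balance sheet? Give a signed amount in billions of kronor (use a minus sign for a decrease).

-13 billion

Riksbank balance sheet:
  Assets:      Securities +17.5B, Foreign assets −30.5B
  Liabilities: Bank reserves −20.5B, Currency in circulation +47B, Government deposits −39.5B
Change in total Riksbank assets = -13 billion.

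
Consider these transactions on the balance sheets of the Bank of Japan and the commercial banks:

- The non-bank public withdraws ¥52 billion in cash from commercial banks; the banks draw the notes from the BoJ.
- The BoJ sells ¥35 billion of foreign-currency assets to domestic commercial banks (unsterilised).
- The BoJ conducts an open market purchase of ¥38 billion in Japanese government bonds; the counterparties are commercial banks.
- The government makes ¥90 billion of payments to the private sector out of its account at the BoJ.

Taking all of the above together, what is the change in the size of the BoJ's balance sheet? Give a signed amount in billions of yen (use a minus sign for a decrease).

+¥3 billion

BoJ balance sheet:
  Assets:      Securities +¥38B, Foreign assets −¥35B
  Liabilities: Bank reserves +¥41B, Currency in circulation +¥52B, Government deposits −¥90B
Commercial banking system:
  Assets:      Reserves at CB +¥41B, Securities −¥38B, Foreign assets +¥35B
  Liabilities: Checkable deposits +¥38B
Change in total BoJ assets = +¥3 billion.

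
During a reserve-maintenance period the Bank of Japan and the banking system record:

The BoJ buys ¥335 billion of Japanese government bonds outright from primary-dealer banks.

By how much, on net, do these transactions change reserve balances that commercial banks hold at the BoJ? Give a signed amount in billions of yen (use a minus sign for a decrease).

BoJ balance sheet:
  Assets:      Securities +¥335B
  Liabilities: Bank reserves +¥335B
So the change in reserve balances that commercial banks hold at the BoJ is +¥335 billion.

+¥335 billion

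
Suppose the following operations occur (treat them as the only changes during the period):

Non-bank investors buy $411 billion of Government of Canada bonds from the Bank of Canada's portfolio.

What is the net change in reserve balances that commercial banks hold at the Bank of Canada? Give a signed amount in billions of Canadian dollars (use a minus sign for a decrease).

-$411 billion

Asset sale (to non-banks) $411 billion: the non-bank buyers' banks settle from reserves → −$411B.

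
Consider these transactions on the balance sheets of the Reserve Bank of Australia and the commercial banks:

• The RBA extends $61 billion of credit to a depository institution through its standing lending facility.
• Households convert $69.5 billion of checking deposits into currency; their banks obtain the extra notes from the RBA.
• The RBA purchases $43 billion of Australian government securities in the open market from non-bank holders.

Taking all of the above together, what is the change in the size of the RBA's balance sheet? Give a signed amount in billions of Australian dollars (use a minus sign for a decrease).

+$104 billion

RBA balance sheet:
  Assets:      Securities +$43B, Loans to banks +$61B
  Liabilities: Bank reserves +$34.5B, Currency in circulation +$69.5B
Commercial banking system:
  Assets:      Reserves at CB +$34.5B
  Liabilities: Checkable deposits −$26.5B, Borrowings from CB +$61B
Change in total RBA assets = +$104 billion.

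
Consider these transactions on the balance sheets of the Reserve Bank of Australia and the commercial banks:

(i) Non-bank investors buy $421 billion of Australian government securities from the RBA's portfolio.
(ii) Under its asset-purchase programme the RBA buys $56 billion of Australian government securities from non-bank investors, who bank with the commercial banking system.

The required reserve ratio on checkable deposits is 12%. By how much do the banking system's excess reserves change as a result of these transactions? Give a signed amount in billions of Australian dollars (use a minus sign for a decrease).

Asset sale (to non-banks) $421 billion: reserves −$421B, deposits −$421B.
Asset purchase (from non-banks) $56 billion: reserves +$56B, deposits +$56B.
Totals: Δreserves = −$365B, Δdeposits = −$365B.
Δrequired reserves = 12% × −$365B = −$43.8B.
Δexcess reserves = Δreserves − Δrequired = −$365B − (−$43.8B) = -$321.2 billion.

-$321.2 billion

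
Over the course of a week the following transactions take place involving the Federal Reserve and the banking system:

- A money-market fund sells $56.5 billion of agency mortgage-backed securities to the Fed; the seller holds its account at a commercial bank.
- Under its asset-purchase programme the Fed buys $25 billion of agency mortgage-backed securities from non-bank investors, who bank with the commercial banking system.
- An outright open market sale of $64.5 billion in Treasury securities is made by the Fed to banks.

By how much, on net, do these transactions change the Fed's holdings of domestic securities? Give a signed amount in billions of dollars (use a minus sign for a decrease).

Fed balance sheet:
  Assets:      Securities +$17B
  Liabilities: Bank reserves +$17B
Commercial banking system:
  Assets:      Reserves at CB +$17B, Securities +$64.5B
  Liabilities: Checkable deposits +$81.5B
So the change in the Fed's holdings of domestic securities is +$17 billion.

+$17 billion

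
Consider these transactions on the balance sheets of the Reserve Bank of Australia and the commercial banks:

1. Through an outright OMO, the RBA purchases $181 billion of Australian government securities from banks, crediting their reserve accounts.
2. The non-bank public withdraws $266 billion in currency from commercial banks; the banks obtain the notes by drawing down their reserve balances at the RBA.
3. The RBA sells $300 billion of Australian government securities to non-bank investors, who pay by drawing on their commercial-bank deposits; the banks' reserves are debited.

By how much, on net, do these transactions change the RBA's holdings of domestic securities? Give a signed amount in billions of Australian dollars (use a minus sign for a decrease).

-$119 billion

OMO purchase (from banks) $181 billion: securities added to the RBA's portfolio → +$181B.
Currency withdrawal $266 billion: the RBA's securities portfolio is untouched → 0.
Asset sale (to non-banks) $300 billion: securities removed from the RBA's portfolio → −$300B.
Net: 181 + 0 − 300 = -$119 billion.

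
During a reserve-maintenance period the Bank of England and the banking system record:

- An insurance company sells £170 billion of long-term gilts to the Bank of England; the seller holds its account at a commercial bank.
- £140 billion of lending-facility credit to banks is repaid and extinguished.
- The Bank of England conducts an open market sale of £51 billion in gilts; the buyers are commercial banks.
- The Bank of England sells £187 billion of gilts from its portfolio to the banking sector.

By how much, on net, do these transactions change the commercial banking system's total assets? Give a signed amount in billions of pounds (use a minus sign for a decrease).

+£30 billion

Asset purchase (from non-banks) £170 billion: bank balance sheets expand → +£170B.
Discount-window repayment £140 billion: bank balance sheets shrink → −£140B.
OMO sale (to banks) £51 billion: just an asset swap on bank balance sheets → 0.
OMO sale (to banks) £187 billion: just an asset swap on bank balance sheets → 0.
Net: 170 − 140 + 0 + 0 = +£30 billion.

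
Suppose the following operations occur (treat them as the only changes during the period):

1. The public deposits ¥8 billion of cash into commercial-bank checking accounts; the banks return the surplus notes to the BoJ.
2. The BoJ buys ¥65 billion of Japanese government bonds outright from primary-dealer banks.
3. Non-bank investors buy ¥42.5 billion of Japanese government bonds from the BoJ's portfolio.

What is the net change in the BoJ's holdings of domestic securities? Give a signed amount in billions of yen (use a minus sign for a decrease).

+¥22.5 billion

Currency deposit ¥8 billion: the BoJ's securities portfolio is untouched → 0.
OMO purchase (from banks) ¥65 billion: securities added to the BoJ's portfolio → +¥65B.
Asset sale (to non-banks) ¥42.5 billion: securities removed from the BoJ's portfolio → −¥42.5B.
Net: 0 + 65 − 42.5 = +¥22.5 billion.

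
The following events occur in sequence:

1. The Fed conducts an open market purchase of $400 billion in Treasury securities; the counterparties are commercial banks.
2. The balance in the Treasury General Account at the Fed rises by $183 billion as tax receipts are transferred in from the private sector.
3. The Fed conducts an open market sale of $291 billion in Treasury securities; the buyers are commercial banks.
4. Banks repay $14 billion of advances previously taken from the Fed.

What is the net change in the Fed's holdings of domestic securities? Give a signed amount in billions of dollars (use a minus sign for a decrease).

+$109 billion

Fed balance sheet:
  Assets:      Securities +$109B, Loans to banks −$14B
  Liabilities: Bank reserves −$88B, Government deposits +$183B
Commercial banking system:
  Assets:      Reserves at CB −$88B, Securities −$109B
  Liabilities: Checkable deposits −$183B, Borrowings from CB −$14B
So the change in the Fed's holdings of domestic securities is +$109 billion.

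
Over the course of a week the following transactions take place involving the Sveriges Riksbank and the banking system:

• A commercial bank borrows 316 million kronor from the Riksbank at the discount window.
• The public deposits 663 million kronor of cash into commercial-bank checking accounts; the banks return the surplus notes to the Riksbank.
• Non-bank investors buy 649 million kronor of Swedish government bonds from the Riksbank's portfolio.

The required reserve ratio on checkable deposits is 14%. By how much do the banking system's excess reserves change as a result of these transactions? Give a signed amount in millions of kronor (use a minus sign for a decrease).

Discount-window loan 316 million kronor: reserves +316M, deposits 0.
Currency deposit 663 million kronor: reserves +663M, deposits +663M.
Asset sale (to non-banks) 649 million kronor: reserves −649M, deposits −649M.
Totals: Δreserves = +330M, Δdeposits = +14M.
Δrequired reserves = 14% × +14M = +1.96M.
Δexcess reserves = Δreserves − Δrequired = +330M − (+1.96M) = +328.04 million.

+328.04 million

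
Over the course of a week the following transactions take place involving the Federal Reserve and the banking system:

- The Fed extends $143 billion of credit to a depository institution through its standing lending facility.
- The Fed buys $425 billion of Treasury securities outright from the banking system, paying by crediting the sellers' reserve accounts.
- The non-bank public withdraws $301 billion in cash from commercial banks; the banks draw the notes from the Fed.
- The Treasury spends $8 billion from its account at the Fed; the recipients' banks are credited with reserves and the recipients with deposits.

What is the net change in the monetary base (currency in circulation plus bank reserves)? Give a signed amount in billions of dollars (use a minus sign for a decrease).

Discount-window loan $143 billion: Fed balance sheet expands → +$143B.
OMO purchase (from banks) $425 billion: Fed balance sheet expands → +$425B.
Currency withdrawal $301 billion: just a shift between currency and reserves — both are base money → 0.
Government spending $8 billion: a non-base liability converts back to reserves → +$8B.
Net: 143 + 425 + 0 + 8 = +$576 billion.

+$576 billion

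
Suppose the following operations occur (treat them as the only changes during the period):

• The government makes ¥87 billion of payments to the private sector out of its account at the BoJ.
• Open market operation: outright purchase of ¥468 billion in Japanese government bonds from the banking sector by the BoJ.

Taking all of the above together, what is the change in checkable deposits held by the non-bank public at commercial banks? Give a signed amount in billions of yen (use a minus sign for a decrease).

BoJ balance sheet:
  Assets:      Securities +¥468B
  Liabilities: Bank reserves +¥555B, Government deposits −¥87B
Commercial banking system:
  Assets:      Reserves at CB +¥555B, Securities −¥468B
  Liabilities: Checkable deposits +¥87B
So the change in checkable deposits held by the non-bank public at commercial banks is +¥87 billion.

+¥87 billion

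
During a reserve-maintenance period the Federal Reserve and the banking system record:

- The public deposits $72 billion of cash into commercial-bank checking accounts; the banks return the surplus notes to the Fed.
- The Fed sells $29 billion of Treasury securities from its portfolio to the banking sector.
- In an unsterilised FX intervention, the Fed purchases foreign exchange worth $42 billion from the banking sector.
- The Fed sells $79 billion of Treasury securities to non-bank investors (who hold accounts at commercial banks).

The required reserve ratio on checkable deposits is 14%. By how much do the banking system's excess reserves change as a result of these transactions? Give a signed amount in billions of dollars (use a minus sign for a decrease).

Currency deposit $72 billion: reserves +$72B, deposits +$72B.
OMO sale (to banks) $29 billion: reserves −$29B, deposits 0.
FX purchase $42 billion: reserves +$42B, deposits 0.
Asset sale (to non-banks) $79 billion: reserves −$79B, deposits −$79B.
Totals: Δreserves = +$6B, Δdeposits = −$7B.
Δrequired reserves = 14% × −$7B = −$0.98B.
Δexcess reserves = Δreserves − Δrequired = +$6B − (−$0.98B) = +$6.98 billion.

+$6.98 billion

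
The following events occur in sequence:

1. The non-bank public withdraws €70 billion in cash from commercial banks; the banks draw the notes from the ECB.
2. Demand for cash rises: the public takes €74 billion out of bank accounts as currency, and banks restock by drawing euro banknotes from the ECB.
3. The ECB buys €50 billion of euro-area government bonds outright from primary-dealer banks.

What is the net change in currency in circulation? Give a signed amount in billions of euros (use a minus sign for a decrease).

Currency withdrawal €70 billion: notes leave the central bank → +€70B.
Currency withdrawal €74 billion: notes leave the central bank → +€74B.
OMO purchase (from banks) €50 billion: no currency enters or leaves circulation → 0.
Net: 70 + 74 + 0 = +€144 billion.

+€144 billion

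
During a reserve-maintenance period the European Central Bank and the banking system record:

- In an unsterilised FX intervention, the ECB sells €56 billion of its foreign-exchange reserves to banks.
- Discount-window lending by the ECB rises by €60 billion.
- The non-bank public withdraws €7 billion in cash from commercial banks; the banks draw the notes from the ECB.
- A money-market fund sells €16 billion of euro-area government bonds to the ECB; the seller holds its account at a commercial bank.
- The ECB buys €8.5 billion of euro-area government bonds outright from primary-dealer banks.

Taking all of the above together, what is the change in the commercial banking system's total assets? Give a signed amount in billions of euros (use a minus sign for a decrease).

+€69 billion

FX sale €56 billion: just an asset swap on bank balance sheets → 0.
Discount-window loan €60 billion: bank balance sheets expand → +€60B.
Currency withdrawal €7 billion: bank balance sheets shrink → −€7B.
Asset purchase (from non-banks) €16 billion: bank balance sheets expand → +€16B.
OMO purchase (from banks) €8.5 billion: just an asset swap on bank balance sheets → 0.
Net: 0 + 60 − 7 + 16 + 0 = +€69 billion.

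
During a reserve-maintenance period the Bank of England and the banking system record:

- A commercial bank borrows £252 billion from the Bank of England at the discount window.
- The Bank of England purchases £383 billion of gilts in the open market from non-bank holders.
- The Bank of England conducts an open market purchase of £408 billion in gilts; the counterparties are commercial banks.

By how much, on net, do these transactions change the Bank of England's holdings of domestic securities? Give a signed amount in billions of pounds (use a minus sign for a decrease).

Bank of England balance sheet:
  Assets:      Securities +£791B, Loans to banks +£252B
  Liabilities: Bank reserves +£1043B
Commercial banking system:
  Assets:      Reserves at CB +£1043B, Securities −£408B
  Liabilities: Checkable deposits +£383B, Borrowings from CB +£252B
So the change in the Bank of England's holdings of domestic securities is +£791 billion.

+£791 billion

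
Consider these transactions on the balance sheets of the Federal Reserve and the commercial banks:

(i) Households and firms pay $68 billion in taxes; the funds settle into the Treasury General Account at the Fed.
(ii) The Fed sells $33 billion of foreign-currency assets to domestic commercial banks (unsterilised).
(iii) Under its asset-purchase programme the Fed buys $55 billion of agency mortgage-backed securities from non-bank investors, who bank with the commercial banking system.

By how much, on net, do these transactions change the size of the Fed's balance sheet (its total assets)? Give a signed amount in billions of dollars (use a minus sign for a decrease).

+$22 billion

Government account inflow $68 billion: only the composition of liabilities changes → 0.
FX sale $33 billion: a Fed asset is shed → −$33B.
Asset purchase (from non-banks) $55 billion: a Fed asset is acquired → +$55B.
Net: 0 − 33 + 55 = +$22 billion.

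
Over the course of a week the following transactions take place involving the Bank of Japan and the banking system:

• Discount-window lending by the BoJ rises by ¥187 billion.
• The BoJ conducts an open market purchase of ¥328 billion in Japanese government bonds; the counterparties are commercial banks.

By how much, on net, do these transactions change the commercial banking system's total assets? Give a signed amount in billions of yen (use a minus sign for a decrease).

+¥187 billion

BoJ balance sheet:
  Assets:      Securities +¥328B, Loans to banks +¥187B
  Liabilities: Bank reserves +¥515B
Commercial banking system:
  Assets:      Reserves at CB +¥515B, Securities −¥328B
  Liabilities: Borrowings from CB +¥187B
Change in total bank assets = +¥187 billion.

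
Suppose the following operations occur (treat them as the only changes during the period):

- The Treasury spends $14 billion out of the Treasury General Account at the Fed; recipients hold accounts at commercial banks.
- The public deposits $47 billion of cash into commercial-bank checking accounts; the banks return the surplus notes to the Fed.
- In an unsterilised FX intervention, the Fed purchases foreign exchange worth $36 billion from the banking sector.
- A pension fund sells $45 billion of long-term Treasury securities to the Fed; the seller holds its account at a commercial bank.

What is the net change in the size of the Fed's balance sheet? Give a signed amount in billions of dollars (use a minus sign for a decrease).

Government spending $14 billion: only the composition of liabilities changes → 0.
Currency deposit $47 billion: only the composition of liabilities changes → 0.
FX purchase $36 billion: a Fed asset is acquired → +$36B.
Asset purchase (from non-banks) $45 billion: a Fed asset is acquired → +$45B.
Net: 0 + 0 + 36 + 45 = +$81 billion.

+$81 billion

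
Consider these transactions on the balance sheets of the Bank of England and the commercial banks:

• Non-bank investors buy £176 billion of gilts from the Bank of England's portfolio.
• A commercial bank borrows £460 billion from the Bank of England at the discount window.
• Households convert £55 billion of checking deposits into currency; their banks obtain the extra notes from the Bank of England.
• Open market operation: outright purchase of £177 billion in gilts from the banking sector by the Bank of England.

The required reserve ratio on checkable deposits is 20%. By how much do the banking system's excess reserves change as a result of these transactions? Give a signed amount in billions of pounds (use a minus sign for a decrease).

Asset sale (to non-banks) £176 billion: reserves −£176B, deposits −£176B.
Discount-window loan £460 billion: reserves +£460B, deposits 0.
Currency withdrawal £55 billion: reserves −£55B, deposits −£55B.
OMO purchase (from banks) £177 billion: reserves +£177B, deposits 0.
Totals: Δreserves = +£406B, Δdeposits = −£231B.
Δrequired reserves = 20% × −£231B = −£46.2B.
Δexcess reserves = Δreserves − Δrequired = +£406B − (−£46.2B) = +£452.2 billion.

+£452.2 billion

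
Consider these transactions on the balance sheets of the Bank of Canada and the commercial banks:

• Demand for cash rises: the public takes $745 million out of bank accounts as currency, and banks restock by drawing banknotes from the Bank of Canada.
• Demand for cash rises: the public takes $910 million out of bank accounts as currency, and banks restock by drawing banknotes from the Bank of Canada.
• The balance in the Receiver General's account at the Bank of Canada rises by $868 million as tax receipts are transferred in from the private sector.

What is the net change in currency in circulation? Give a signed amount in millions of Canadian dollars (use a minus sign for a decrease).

Currency withdrawal $745 million: notes leave the central bank → +$745M.
Currency withdrawal $910 million: notes leave the central bank → +$910M.
Government account inflow $868 million: no currency enters or leaves circulation → 0.
Net: 745 + 910 + 0 = +$1655 million.

+$1655 million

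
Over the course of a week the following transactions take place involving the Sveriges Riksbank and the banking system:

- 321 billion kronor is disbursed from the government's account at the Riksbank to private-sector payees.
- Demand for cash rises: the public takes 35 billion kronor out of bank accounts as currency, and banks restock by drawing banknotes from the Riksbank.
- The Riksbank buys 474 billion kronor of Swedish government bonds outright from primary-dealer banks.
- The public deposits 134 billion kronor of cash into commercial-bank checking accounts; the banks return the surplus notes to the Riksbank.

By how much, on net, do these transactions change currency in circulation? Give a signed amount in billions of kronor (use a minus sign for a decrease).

Riksbank balance sheet:
  Assets:      Securities +474B
  Liabilities: Bank reserves +894B, Currency in circulation −99B, Government deposits −321B
Commercial banking system:
  Assets:      Reserves at CB +894B, Securities −474B
  Liabilities: Checkable deposits +420B
So the change in currency in circulation is -99 billion.

-99 billion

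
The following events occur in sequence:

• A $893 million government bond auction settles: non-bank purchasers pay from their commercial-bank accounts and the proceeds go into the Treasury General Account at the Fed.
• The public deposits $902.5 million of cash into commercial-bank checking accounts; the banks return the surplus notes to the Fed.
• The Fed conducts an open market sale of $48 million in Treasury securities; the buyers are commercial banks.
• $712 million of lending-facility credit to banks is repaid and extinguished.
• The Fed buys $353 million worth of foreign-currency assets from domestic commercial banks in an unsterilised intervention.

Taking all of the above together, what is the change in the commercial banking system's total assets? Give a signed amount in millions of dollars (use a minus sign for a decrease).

-$702.5 million

Fed balance sheet:
  Assets:      Securities −$48M, Loans to banks −$712M, Foreign assets +$353M
  Liabilities: Bank reserves −$397.5M, Currency in circulation −$902.5M, Government deposits +$893M
Commercial banking system:
  Assets:      Reserves at CB −$397.5M, Securities +$48M, Foreign assets −$353M
  Liabilities: Checkable deposits +$9.5M, Borrowings from CB −$712M
Change in total bank assets = -$702.5 million.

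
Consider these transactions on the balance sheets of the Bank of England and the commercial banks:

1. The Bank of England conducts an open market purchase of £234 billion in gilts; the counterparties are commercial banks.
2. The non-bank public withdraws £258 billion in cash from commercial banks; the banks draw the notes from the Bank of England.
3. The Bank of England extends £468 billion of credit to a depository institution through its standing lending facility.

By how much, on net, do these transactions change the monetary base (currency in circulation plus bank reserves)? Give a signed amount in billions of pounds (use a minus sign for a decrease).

OMO purchase (from banks) £234 billion: Bank of England balance sheet expands → +£234B.
Currency withdrawal £258 billion: just a shift between currency and reserves — both are base money → 0.
Discount-window loan £468 billion: Bank of England balance sheet expands → +£468B.
Net: 234 + 0 + 468 = +£702 billion.

+£702 billion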